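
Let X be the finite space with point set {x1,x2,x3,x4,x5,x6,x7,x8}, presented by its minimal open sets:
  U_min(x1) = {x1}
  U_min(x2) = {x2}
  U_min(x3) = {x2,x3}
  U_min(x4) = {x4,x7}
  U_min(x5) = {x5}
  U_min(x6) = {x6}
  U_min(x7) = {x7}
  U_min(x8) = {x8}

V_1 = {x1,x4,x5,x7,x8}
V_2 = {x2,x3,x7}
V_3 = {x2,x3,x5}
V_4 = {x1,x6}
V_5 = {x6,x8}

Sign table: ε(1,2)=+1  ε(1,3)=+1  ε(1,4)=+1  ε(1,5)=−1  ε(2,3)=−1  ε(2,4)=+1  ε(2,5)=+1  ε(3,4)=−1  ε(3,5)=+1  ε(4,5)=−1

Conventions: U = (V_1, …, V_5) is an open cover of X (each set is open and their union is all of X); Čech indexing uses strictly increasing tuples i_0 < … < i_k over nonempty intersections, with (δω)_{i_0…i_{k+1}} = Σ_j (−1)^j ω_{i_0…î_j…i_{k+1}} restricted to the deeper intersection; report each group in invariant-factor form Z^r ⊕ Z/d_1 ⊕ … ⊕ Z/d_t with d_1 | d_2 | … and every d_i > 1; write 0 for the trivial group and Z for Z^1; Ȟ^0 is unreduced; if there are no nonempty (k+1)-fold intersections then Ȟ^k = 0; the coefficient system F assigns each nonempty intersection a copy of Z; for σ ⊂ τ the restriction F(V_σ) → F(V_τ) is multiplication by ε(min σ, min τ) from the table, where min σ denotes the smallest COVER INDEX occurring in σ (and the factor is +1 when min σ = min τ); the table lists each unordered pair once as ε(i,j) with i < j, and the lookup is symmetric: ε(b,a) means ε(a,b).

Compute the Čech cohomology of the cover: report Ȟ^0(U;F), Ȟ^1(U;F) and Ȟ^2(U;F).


Ȟ^0(U;F) ≅ 0; Ȟ^1(U;F) ≅ Z ⊕ Z/2; Ȟ^2(U;F) ≅ 0

cover nerve:
  V12={x7} V13={x5} V14={x1} V15={x8} V23={x2,x3} V45={x6}
C dims 5,6; δ0: rk 5, SNF 1^4·2
Ȟ^0: (5−5)−0=0 ⇒ 0
Ȟ^1: (6−0)−5=1 plus torsion [2] ⇒ Z ⊕ Z/2
Ȟ^2: (0−0)−0=0 ⇒ 0


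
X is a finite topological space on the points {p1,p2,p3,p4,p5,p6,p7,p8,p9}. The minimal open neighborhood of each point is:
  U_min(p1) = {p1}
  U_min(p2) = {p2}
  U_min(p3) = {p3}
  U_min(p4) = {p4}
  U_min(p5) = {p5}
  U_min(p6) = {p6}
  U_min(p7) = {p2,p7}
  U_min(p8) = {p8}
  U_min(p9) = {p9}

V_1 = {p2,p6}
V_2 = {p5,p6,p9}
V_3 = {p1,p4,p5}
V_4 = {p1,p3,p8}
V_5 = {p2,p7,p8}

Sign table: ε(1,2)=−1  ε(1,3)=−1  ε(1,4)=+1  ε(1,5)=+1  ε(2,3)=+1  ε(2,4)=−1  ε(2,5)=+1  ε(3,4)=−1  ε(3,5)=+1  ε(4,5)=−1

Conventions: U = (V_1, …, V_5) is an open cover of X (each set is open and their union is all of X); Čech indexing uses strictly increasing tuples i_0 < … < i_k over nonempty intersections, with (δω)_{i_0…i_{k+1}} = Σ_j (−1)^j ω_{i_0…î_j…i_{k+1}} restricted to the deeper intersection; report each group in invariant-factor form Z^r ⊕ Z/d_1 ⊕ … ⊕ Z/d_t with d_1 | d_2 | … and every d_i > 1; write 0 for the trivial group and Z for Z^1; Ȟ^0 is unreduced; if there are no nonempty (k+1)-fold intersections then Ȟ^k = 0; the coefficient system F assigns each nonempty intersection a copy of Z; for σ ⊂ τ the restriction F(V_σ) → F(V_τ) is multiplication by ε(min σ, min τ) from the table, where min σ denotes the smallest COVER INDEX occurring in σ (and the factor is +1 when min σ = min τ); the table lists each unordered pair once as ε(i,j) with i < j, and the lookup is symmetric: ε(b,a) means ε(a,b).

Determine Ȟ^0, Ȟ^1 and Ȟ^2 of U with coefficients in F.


cover nerve:
  V12={p6} V15={p2} V23={p5} V34={p1} V45={p8}
C dims 5,5; δ0: rk 5, SNF 1^4·2
Ȟ^0: (5−5)−0=0 ⇒ 0
Ȟ^1: (5−0)−5=0 plus torsion [2] ⇒ Z/2
Ȟ^2: (0−0)−0=0 ⇒ 0

Ȟ^0 ≅ 0; Ȟ^1 ≅ Z/2; Ȟ^2 ≅ 0


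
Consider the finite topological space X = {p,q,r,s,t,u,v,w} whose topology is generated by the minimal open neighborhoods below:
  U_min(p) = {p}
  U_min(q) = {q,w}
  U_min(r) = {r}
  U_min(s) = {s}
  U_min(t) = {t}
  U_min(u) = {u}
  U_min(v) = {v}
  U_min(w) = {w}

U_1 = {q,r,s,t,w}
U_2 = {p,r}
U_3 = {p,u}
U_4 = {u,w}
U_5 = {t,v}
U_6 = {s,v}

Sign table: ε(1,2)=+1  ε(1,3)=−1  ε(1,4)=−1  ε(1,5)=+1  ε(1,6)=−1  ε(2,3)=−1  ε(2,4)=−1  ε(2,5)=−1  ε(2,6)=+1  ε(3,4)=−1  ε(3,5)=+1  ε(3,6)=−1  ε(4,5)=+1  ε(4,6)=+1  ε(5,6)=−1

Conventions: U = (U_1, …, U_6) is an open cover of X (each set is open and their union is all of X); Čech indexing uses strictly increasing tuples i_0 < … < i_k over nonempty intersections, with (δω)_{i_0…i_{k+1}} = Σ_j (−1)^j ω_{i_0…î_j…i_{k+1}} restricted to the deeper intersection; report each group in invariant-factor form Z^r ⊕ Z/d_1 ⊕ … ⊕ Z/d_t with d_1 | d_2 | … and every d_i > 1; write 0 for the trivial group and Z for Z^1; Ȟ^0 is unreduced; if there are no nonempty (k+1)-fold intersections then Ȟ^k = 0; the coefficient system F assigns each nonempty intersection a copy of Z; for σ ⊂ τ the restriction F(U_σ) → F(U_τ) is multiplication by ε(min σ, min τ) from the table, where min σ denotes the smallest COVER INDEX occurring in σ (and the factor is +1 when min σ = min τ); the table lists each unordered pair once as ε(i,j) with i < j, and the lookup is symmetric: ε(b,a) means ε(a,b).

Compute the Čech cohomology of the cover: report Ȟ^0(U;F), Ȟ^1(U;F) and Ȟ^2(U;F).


Ȟ^0 = 0,  Ȟ^1 = Z ⊕ Z/2,  Ȟ^2 = 0

cover nerve:
  U12={r} U14={w} U15={t} U16={s} U23={p} U34={u} U56={v}
C dims 6,7; δ0: rk 6, SNF 1^5·2
Ȟ^0: (6−6)−0=0 ⇒ 0
Ȟ^1: (7−0)−6=1 plus torsion [2] ⇒ Z ⊕ Z/2
Ȟ^2: (0−0)−0=0 ⇒ 0


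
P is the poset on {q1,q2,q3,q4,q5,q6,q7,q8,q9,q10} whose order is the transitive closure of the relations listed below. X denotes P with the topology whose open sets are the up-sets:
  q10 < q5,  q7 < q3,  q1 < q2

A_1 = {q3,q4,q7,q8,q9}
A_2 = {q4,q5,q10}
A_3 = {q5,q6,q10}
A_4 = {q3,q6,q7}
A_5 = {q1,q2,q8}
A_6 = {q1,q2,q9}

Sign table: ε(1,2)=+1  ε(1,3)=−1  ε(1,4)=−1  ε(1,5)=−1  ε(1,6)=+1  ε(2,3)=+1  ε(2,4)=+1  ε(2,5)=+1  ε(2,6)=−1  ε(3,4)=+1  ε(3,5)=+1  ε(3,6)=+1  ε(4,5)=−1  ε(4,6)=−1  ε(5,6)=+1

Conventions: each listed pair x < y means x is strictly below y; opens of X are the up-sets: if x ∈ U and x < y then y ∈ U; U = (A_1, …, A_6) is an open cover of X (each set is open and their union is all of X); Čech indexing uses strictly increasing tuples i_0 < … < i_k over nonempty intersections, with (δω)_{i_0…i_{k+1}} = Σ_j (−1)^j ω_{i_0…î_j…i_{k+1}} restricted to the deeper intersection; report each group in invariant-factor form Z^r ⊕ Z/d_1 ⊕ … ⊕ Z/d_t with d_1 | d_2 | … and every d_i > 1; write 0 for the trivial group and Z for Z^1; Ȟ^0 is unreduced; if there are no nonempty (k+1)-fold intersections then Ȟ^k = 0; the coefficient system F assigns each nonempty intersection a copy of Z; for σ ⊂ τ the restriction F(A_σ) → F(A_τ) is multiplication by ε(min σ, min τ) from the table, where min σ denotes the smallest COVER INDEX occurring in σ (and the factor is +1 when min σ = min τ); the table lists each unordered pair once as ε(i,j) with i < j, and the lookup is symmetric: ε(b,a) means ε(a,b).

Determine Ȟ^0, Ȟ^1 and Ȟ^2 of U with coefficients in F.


Ȟ^0 = 0; Ȟ^1 = Z ⊕ Z/2; Ȟ^2 = 0

nonempty intersections:
  A12={q4} A14={q3,q7} A15={q8} A16={q9} A23={q5,q10} A34={q6} A56={q1,q2}
C dims 6,7; δ0: rk 6, SNF 1^5·2
Ȟ^0: (6−6)−0=0 ⇒ 0
Ȟ^1: (7−0)−6=1 plus torsion [2] ⇒ Z ⊕ Z/2
Ȟ^2: (0−0)−0=0 ⇒ 0


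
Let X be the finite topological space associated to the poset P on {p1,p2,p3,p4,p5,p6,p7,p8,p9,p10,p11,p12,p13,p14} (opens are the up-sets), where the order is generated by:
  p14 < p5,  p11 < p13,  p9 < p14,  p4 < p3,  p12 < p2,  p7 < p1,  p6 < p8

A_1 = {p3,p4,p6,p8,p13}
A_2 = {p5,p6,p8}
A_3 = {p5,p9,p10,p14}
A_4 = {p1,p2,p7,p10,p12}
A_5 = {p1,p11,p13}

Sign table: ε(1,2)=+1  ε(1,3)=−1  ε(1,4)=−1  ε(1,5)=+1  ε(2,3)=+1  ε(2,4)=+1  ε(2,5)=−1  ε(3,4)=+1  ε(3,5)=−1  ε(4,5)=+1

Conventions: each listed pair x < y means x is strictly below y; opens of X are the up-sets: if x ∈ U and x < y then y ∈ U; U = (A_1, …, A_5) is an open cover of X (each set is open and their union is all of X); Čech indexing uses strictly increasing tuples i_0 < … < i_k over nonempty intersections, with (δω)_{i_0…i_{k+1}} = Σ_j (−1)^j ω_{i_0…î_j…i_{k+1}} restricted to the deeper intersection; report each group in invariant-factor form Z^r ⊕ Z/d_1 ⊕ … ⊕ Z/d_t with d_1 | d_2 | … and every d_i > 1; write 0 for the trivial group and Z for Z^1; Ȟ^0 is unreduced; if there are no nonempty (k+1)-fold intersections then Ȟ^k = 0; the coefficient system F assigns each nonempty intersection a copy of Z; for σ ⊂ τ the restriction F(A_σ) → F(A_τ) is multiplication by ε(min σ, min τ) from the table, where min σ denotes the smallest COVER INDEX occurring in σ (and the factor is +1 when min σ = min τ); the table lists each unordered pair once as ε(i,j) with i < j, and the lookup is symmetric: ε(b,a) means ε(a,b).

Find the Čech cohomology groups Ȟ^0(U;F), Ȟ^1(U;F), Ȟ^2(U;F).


nonempty intersections:
  A12={p6,p8} A15={p13} A23={p5} A34={p10} A45={p1}
C dims 5,5; δ0: rk 4, SNF 1^4
Ȟ^0: (5−4)−0=1 ⇒ Z
Ȟ^1: (5−0)−4=1 ⇒ Z
Ȟ^2: (0−0)−0=0 ⇒ 0

Ȟ^0 ≅ Z, Ȟ^1 ≅ Z, Ȟ^2 ≅ 0


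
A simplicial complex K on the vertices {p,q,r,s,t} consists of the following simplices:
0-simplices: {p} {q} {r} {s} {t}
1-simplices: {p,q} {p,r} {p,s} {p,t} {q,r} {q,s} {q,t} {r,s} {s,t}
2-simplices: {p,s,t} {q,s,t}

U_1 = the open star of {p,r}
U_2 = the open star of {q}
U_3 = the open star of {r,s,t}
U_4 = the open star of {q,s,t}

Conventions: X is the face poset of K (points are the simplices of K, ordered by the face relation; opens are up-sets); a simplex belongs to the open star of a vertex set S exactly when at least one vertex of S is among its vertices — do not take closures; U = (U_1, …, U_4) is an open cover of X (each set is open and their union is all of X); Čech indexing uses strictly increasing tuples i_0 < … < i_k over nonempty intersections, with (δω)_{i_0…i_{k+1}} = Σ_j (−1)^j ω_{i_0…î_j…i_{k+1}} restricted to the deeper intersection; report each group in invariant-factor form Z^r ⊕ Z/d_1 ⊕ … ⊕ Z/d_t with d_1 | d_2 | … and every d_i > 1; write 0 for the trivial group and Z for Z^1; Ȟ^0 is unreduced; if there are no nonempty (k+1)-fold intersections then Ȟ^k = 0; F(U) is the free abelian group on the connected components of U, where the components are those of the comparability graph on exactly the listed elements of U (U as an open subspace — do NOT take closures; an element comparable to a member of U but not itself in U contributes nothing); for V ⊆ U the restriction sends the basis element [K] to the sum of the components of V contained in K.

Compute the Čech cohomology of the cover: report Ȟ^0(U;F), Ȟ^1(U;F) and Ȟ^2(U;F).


nonempty overlaps:
  U1={{p},{r},{p,q},{p,r},{p,s},{p,t},{q,r},{r,s},{p,s,t}} U2={{q},{p,q},{q,r},{q,s},{q,t},{q,s,t}} U3={{r},{s},{t},{p,r},{p,s},{p,t},{q,r},{q,s},{q,t},{r,s},{s,t},{p,s,t},{q,s,t}} U4={{q},{s},{t},{p,q},{p,s},{p,t},{q,r},{q,s},{q,t},{r,s},{s,t},{p,s,t},{q,s,t}}
  U12={{p,q},{q,r}} U13={{r},{p,r},{p,s},{p,t},{q,r},{r,s},{p,s,t}} U14={{p,q},{p,s},{p,t},{q,r},{r,s},{p,s,t}} U23={{q,r},{q,s},{q,t},{q,s,t}} U24={{q},{p,q},{q,r},{q,s},{q,t},{q,s,t}} U34={{s},{t},{p,s},{p,t},{q,r},{q,s},{q,t},{r,s},{s,t},{p,s,t},{q,s,t}}
  U123={{q,r}} U124={{p,q},{q,r}} U134={{p,s},{p,t},{q,r},{r,s},{p,s,t}} U234={{q,r},{q,s},{q,t},{q,s,t}}
  U1234={{q,r}}
components per intersection:
  U1: {{p},{r},{p,q},{p,r},{p,s},{p,t},{q,r},{r,s},{p,s,t}}
  U2: {{q},{p,q},{q,r},{q,s},{q,t},{q,s,t}}
  U3: {{r},{s},{t},{p,r},{p,s},{p,t},{q,r},{q,s},{q,t},{r,s},{s,t},{p,s,t},{q,s,t}}
  U4: {{q},{s},{t},{p,q},{p,s},{p,t},{q,r},{q,s},{q,t},{r,s},{s,t},{p,s,t},{q,s,t}}
  U12: {{p,q}} {{q,r}}
  U13: {{r},{p,r},{q,r},{r,s}} {{p,s},{p,t},{p,s,t}}
  U14: {{p,q}} {{p,s},{p,t},{p,s,t}} {{q,r}} {{r,s}}
  U23: {{q,r}} {{q,s},{q,t},{q,s,t}}
  U24: {{q},{p,q},{q,r},{q,s},{q,t},{q,s,t}}
  U34: {{s},{t},{p,s},{p,t},{q,s},{q,t},{r,s},{s,t},{p,s,t},{q,s,t}} {{q,r}}
  U123: {{q,r}}
  U124: {{p,q}} {{q,r}}
  U134: {{p,s},{p,t},{p,s,t}} {{q,r}} {{r,s}}
  U234: {{q,r}} {{q,s},{q,t},{q,s,t}}
  U1234: {{q,r}}
C dims 4,13,8,1; δ0: rk 3, SNF 1^3; δ1: rk 7, SNF 1^7; δ2: rk 1, SNF 1^1
degree 0: 4−3−0 = 1 → Ȟ^0 ≅ Z
degree 1: 13−7−3 = 3 → Ȟ^1 ≅ Z^3
degree 2: 8−1−7 = 0 → Ȟ^2 ≅ 0

Ȟ^0 = Z, Ȟ^1 = Z^3, Ȟ^2 = 0


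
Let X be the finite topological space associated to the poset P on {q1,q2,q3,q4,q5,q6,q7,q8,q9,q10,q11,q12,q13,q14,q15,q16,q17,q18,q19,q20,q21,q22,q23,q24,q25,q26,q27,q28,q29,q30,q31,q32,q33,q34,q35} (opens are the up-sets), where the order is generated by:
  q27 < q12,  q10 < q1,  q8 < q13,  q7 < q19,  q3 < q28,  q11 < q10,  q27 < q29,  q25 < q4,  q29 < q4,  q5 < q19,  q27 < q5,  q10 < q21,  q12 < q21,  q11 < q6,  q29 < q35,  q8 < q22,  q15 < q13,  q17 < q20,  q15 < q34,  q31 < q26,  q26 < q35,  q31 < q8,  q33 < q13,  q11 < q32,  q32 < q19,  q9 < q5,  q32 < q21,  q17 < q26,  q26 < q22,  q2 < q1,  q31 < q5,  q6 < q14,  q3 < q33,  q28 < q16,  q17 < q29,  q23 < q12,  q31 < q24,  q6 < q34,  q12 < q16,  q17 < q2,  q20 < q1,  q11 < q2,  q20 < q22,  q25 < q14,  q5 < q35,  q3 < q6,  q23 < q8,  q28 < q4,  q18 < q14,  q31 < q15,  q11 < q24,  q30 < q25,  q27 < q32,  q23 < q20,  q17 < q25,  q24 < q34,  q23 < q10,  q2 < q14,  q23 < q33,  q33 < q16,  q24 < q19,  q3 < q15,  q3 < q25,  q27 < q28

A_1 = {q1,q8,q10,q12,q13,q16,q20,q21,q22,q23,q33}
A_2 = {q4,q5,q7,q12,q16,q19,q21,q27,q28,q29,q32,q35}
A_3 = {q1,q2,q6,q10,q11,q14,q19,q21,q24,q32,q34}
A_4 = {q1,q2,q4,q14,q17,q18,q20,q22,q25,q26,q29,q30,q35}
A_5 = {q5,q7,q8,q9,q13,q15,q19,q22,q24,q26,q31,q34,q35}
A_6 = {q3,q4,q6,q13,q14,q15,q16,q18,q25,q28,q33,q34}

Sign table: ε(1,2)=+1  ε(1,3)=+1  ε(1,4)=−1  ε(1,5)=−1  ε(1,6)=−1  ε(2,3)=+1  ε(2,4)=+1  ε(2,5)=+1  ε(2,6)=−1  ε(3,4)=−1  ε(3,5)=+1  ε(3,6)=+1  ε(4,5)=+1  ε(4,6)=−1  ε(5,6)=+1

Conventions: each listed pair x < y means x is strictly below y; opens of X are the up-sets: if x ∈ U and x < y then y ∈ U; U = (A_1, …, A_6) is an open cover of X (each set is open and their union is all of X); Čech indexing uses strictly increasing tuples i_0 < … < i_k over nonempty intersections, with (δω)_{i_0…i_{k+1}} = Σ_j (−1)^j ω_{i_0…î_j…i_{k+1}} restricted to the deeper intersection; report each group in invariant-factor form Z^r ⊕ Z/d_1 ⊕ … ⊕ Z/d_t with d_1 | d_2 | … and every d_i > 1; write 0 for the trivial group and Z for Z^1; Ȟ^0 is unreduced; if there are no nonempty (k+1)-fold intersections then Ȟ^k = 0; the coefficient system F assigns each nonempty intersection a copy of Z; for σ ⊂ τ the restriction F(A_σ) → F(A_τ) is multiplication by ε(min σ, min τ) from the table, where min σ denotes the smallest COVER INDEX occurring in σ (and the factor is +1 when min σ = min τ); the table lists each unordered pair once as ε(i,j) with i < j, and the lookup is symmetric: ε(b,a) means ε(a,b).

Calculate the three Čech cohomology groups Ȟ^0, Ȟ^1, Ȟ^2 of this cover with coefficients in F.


Ȟ^0(U;F) ≅ 0, Ȟ^1(U;F) ≅ Z/2 and Ȟ^2(U;F) ≅ Z

nerve of the cover:
  A12={q12,q16,q21} A13={q1,q10,q21} A14={q1,q20,q22} A15={q8,q13,q22} A16={q13,q16,q33} A23={q19,q21,q32} A24={q4,q29,q35} A25={q5,q7,q19,q35} A26={q4,q16,q28} A34={q1,q2,q14} A35={q19,q24,q34} A36={q6,q14,q34} A45={q22,q26,q35} A46={q4,q14,q18,q25} A56={q13,q15,q34}
  A123={q21} A126={q16} A134={q1} A145={q22} A156={q13} A235={q19} A245={q35} A246={q4} A346={q14} A356={q34}
C dims 6,15,10; δ0: rk 6, SNF 1^5·2; δ1: rk 9, SNF 1^9
Ȟ^0 = (6 − 6) − 0 = 0, so Ȟ^0 ≅ 0
Ȟ^1 = (15 − 9) − 6 = 0 plus torsion [2], so Ȟ^1 ≅ Z/2
Ȟ^2 = (10 − 0) − 9 = 1, so Ȟ^2 ≅ Z


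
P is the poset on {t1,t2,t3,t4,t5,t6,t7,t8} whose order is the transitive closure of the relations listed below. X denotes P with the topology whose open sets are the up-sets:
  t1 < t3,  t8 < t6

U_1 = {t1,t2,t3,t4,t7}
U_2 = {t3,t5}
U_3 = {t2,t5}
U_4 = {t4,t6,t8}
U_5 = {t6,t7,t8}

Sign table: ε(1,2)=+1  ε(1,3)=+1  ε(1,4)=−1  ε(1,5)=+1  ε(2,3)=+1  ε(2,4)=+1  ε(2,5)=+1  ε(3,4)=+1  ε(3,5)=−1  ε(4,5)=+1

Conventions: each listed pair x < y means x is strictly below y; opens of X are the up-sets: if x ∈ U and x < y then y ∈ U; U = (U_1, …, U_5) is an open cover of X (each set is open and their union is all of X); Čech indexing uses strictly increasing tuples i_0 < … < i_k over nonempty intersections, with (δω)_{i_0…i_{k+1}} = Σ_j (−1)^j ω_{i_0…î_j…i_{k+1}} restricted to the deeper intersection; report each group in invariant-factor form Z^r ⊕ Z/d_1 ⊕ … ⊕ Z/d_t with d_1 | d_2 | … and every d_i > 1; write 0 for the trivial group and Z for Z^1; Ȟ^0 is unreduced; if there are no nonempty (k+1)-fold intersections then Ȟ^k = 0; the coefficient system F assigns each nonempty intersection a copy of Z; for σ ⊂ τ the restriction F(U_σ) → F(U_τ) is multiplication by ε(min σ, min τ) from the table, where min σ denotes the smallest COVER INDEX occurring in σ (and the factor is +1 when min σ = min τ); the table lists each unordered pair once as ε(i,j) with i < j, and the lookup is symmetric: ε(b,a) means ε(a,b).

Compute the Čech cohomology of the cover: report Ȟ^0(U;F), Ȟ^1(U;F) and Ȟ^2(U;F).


Ȟ^0 ≅ 0, Ȟ^1 ≅ Z ⊕ Z/2 and Ȟ^2 ≅ 0

nerve of the cover:
  U12={t3} U13={t2} U14={t4} U15={t7} U23={t5} U45={t6,t8}
C dims 5,6; δ0: rk 5, SNF 1^4·2
Ȟ^0 = (5 − 5) − 0 = 0, so Ȟ^0 ≅ 0
Ȟ^1 = (6 − 0) − 5 = 1 plus torsion [2], so Ȟ^1 ≅ Z ⊕ Z/2
Ȟ^2 = (0 − 0) − 0 = 0, so Ȟ^2 ≅ 0


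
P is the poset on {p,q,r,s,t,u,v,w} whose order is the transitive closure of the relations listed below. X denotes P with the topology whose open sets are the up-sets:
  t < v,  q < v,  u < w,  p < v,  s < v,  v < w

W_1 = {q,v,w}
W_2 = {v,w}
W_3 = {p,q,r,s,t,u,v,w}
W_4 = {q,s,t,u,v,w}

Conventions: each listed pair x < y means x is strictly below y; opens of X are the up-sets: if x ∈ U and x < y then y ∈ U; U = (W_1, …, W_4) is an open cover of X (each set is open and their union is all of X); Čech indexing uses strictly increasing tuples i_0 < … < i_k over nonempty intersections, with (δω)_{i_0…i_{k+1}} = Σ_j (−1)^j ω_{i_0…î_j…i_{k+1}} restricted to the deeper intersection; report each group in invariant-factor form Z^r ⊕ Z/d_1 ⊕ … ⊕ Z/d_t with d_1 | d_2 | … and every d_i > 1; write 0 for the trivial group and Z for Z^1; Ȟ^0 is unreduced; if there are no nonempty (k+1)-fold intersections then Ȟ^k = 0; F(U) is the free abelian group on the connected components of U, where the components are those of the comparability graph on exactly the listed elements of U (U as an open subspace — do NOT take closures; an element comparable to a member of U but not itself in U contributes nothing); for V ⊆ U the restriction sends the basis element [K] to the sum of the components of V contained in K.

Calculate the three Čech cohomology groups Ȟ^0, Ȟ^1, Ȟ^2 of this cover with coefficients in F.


cover nerve:
  W12={v,w} W13={q,v,w} W14={q,v,w} W23={v,w} W24={v,w} W34={q,s,t,u,v,w}
  W123={v,w} W124={v,w} W134={q,v,w} W234={v,w}
  W1234={v,w}
components per intersection:
  W1: {q,v,w}
  W2: {v,w}
  W3: {p,q,s,t,u,v,w} {r}
  W4: {q,s,t,u,v,w}
  W12: {v,w}
  W13: {q,v,w}
  W14: {q,v,w}
  W23: {v,w}
  W24: {v,w}
  W34: {q,s,t,u,v,w}
  W123: {v,w}
  W124: {v,w}
  W134: {q,v,w}
  W234: {v,w}
  W1234: {v,w}
C dims 5,6,4,1; δ0: rk 3, SNF 1^3; δ1: rk 3, SNF 1^3; δ2: rk 1, SNF 1^1
Ȟ^0: (5−3)−0=2 ⇒ Z^2
Ȟ^1: (6−3)−3=0 ⇒ 0
Ȟ^2: (4−1)−3=0 ⇒ 0

Ȟ^0(U;F) ≅ Z^2, Ȟ^1(U;F) ≅ 0, Ȟ^2(U;F) ≅ 0


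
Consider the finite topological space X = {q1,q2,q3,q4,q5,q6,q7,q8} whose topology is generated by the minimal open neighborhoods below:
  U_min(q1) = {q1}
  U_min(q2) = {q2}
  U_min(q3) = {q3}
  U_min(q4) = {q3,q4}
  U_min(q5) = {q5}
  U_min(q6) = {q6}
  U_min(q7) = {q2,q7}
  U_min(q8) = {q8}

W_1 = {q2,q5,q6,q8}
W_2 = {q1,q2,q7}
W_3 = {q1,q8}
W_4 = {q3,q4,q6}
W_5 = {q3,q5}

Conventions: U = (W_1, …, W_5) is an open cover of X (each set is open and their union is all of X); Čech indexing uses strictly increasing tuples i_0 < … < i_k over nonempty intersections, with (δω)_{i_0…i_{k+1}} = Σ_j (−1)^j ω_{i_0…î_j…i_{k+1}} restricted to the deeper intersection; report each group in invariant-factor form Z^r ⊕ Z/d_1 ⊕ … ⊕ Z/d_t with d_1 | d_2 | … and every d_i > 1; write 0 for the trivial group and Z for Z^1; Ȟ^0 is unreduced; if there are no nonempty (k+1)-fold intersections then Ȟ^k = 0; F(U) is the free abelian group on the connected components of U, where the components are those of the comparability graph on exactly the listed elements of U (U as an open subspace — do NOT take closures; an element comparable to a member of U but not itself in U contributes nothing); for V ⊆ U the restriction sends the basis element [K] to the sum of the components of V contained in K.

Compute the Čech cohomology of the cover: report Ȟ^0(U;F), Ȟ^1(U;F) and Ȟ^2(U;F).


Ȟ^0 ≅ Z^6,  Ȟ^1 ≅ 0,  Ȟ^2 ≅ 0

nonempty intersections:
  W12={q2} W13={q8} W14={q6} W15={q5} W23={q1} W45={q3}
components per intersection:
  W1: {q2} {q5} {q6} {q8}
  W2: {q1} {q2,q7}
  W3: {q1} {q8}
  W4: {q3,q4} {q6}
  W5: {q3} {q5}
  W12: {q2}
  W13: {q8}
  W14: {q6}
  W15: {q5}
  W23: {q1}
  W45: {q3}
C dims 12,6; δ0: rk 6, SNF 1^6
Ȟ^0: (12−6)−0=6 ⇒ Z^6
Ȟ^1: (6−0)−6=0 ⇒ 0
Ȟ^2: (0−0)−0=0 ⇒ 0


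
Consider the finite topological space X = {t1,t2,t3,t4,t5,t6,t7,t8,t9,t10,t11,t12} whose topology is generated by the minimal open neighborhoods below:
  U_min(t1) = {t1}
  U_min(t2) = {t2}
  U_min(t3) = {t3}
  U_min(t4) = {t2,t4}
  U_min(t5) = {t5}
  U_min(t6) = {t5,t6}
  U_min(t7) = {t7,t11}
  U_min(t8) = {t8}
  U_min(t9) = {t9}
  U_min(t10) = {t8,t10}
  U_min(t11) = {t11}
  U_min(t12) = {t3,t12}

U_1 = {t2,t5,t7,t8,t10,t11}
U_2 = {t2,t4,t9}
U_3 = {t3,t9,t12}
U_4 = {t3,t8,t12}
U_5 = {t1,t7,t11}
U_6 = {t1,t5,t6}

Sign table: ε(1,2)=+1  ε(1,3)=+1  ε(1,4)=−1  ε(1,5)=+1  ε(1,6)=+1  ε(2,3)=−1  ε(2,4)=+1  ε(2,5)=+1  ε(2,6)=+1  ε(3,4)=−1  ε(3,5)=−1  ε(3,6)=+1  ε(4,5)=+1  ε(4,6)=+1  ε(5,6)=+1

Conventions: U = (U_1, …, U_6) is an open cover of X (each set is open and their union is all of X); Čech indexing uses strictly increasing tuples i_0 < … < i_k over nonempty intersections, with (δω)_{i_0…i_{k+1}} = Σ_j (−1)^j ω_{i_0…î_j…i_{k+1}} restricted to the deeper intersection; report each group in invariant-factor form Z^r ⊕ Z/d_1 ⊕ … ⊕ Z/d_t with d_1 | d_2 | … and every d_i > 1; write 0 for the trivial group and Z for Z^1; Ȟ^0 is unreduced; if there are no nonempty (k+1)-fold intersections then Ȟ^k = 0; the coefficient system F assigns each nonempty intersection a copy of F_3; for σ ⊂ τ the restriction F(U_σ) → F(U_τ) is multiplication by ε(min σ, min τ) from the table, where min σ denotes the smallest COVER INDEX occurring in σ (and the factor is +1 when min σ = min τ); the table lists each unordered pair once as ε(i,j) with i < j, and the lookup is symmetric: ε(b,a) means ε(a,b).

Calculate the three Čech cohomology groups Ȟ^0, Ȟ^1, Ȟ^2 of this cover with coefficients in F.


Ȟ^0 ≅ 0,  Ȟ^1 ≅ Z/3,  Ȟ^2 ≅ 0

intersection data:
  U12={t2} U14={t8} U15={t7,t11} U16={t5} U23={t9} U34={t3,t12} U56={t1}
C dims 6,7; δ0: rk_F3 6
Ȟ^0 = (6 − 6) − 0 = 0, so Ȟ^0 ≅ 0
Ȟ^1 = (7 − 0) − 6 = 1, so Ȟ^1 ≅ Z/3
Ȟ^2 = (0 − 0) − 0 = 0, so Ȟ^2 ≅ 0


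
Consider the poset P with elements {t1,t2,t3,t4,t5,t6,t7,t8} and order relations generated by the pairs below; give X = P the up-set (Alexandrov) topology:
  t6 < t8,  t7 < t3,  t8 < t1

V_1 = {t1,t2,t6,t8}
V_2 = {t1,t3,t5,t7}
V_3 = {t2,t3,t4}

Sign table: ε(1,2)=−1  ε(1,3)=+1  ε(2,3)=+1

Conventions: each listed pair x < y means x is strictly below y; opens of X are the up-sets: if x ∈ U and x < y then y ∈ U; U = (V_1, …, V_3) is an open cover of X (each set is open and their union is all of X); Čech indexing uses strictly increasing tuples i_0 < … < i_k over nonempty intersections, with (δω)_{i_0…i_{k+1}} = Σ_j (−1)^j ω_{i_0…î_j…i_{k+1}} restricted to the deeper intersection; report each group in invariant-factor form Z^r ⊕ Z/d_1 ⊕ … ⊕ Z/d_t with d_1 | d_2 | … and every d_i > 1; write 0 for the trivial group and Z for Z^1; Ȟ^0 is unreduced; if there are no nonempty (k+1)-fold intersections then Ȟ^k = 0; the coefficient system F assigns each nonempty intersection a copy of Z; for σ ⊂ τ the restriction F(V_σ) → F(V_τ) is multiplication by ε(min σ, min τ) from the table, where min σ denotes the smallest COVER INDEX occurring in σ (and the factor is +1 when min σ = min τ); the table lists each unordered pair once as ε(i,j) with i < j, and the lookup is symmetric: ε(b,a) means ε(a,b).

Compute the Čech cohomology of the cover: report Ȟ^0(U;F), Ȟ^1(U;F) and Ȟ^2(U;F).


Ȟ^0(U;F) ≅ 0,  Ȟ^1(U;F) ≅ Z/2,  Ȟ^2(U;F) ≅ 0

nonempty intersections:
  V12={t1} V13={t2} V23={t3}
C dims 3,3; δ0: rk 3, SNF 1^2·2
Ȟ^0: (3−3)−0=0 ⇒ 0
Ȟ^1: (3−0)−3=0 plus torsion [2] ⇒ Z/2
Ȟ^2: (0−0)−0=0 ⇒ 0


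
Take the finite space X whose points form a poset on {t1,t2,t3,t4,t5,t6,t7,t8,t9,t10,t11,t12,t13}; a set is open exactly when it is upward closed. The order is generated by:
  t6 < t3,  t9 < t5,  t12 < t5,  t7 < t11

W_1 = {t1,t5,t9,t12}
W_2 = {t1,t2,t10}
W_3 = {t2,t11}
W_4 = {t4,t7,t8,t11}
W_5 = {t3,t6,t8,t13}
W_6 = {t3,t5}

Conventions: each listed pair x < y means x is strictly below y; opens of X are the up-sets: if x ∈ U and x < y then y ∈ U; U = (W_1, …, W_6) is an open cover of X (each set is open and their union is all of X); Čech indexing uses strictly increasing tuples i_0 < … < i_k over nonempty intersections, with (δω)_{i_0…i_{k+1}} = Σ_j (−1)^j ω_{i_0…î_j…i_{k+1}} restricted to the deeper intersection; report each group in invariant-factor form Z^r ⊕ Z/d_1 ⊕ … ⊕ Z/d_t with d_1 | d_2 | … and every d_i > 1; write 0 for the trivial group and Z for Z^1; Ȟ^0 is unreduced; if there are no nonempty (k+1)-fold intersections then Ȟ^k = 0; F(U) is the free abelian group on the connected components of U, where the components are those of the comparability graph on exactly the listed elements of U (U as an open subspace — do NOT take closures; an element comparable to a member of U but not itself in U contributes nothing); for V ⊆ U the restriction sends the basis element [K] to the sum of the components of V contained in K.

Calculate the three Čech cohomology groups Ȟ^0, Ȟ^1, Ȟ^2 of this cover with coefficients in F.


nerve of the cover:
  W12={t1} W16={t5} W23={t2} W34={t11} W45={t8} W56={t3}
components per intersection:
  W1: {t1} {t5,t9,t12}
  W2: {t1} {t2} {t10}
  W3: {t2} {t11}
  W4: {t4} {t7,t11} {t8}
  W5: {t3,t6} {t8} {t13}
  W6: {t3} {t5}
  W12: {t1}
  W16: {t5}
  W23: {t2}
  W34: {t11}
  W45: {t8}
  W56: {t3}
C dims 15,6; δ0: rk 6, SNF 1^6
Ȟ^0 = (15 − 6) − 0 = 9, so Ȟ^0 ≅ Z^9
Ȟ^1 = (6 − 0) − 6 = 0, so Ȟ^1 ≅ 0
Ȟ^2 = (0 − 0) − 0 = 0, so Ȟ^2 ≅ 0

Ȟ^0 = Z^9; Ȟ^1 = 0; Ȟ^2 = 0


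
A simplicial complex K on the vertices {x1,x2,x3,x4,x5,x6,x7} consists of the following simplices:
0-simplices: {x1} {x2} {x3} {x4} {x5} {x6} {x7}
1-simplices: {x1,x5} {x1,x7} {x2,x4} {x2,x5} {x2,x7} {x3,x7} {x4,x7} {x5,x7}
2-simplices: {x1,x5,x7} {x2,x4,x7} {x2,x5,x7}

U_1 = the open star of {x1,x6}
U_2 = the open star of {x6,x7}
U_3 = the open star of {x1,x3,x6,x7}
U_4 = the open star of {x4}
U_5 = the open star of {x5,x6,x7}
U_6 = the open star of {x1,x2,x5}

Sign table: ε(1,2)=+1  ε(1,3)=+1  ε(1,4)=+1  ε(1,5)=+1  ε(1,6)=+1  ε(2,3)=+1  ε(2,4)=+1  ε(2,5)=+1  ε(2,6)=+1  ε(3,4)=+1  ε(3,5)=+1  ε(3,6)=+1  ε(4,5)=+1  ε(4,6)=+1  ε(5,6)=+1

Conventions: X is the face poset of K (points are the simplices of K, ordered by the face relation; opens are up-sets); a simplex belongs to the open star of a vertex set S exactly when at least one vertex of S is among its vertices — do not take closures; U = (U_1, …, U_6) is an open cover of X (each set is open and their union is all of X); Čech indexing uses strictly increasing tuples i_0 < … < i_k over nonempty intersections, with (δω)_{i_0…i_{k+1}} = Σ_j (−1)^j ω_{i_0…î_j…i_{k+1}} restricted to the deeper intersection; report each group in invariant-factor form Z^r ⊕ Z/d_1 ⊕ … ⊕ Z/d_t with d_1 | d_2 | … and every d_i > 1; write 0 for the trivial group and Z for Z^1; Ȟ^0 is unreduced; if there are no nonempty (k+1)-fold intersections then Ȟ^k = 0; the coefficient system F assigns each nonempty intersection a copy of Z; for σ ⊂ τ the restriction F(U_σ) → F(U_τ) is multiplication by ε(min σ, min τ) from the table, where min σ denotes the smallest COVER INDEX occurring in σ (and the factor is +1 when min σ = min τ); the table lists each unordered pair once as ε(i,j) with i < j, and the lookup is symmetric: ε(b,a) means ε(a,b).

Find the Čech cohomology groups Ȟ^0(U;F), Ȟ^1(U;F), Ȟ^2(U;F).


Ȟ^0 = Z, Ȟ^1 = 0 and Ȟ^2 = 0

nonempty overlaps:
  U1={{x1},{x6},{x1,x5},{x1,x7},{x1,x5,x7}} U2={{x6},{x7},{x1,x7},{x2,x7},{x3,x7},{x4,x7},{x5,x7},{x1,x5,x7},{x2,x4,x7},{x2,x5,x7}} U3={{x1},{x3},{x6},{x7},{x1,x5},{x1,x7},{x2,x7},{x3,x7},{x4,x7},{x5,x7},{x1,x5,x7},{x2,x4,x7},{x2,x5,x7}} U4={{x4},{x2,x4},{x4,x7},{x2,x4,x7}} U5={{x5},{x6},{x7},{x1,x5},{x1,x7},{x2,x5},{x2,x7},{x3,x7},{x4,x7},{x5,x7},{x1,x5,x7},{x2,x4,x7},{x2,x5,x7}} U6={{x1},{x2},{x5},{x1,x5},{x1,x7},{x2,x4},{x2,x5},{x2,x7},{x5,x7},{x1,x5,x7},{x2,x4,x7},{x2,x5,x7}}
  U12={{x6},{x1,x7},{x1,x5,x7}} U13={{x1},{x6},{x1,x5},{x1,x7},{x1,x5,x7}} U15={{x6},{x1,x5},{x1,x7},{x1,x5,x7}} U16={{x1},{x1,x5},{x1,x7},{x1,x5,x7}} U23={{x6},{x7},{x1,x7},{x2,x7},{x3,x7},{x4,x7},{x5,x7},{x1,x5,x7},{x2,x4,x7},{x2,x5,x7}} U24={{x4,x7},{x2,x4,x7}} U25={{x6},{x7},{x1,x7},{x2,x7},{x3,x7},{x4,x7},{x5,x7},{x1,x5,x7},{x2,x4,x7},{x2,x5,x7}} U26={{x1,x7},{x2,x7},{x5,x7},{x1,x5,x7},{x2,x4,x7},{x2,x5,x7}} U34={{x4,x7},{x2,x4,x7}} U35={{x6},{x7},{x1,x5},{x1,x7},{x2,x7},{x3,x7},{x4,x7},{x5,x7},{x1,x5,x7},{x2,x4,x7},{x2,x5,x7}} U36={{x1},{x1,x5},{x1,x7},{x2,x7},{x5,x7},{x1,x5,x7},{x2,x4,x7},{x2,x5,x7}} U45={{x4,x7},{x2,x4,x7}} U46={{x2,x4},{x2,x4,x7}} U56={{x5},{x1,x5},{x1,x7},{x2,x5},{x2,x7},{x5,x7},{x1,x5,x7},{x2,x4,x7},{x2,x5,x7}}
  U123={{x6},{x1,x7},{x1,x5,x7}} U125={{x6},{x1,x7},{x1,x5,x7}} U126={{x1,x7},{x1,x5,x7}} U135={{x6},{x1,x5},{x1,x7},{x1,x5,x7}} U136={{x1},{x1,x5},{x1,x7},{x1,x5,x7}} U156={{x1,x5},{x1,x7},{x1,x5,x7}} U234={{x4,x7},{x2,x4,x7}} U235={{x6},{x7},{x1,x7},{x2,x7},{x3,x7},{x4,x7},{x5,x7},{x1,x5,x7},{x2,x4,x7},{x2,x5,x7}} U236={{x1,x7},{x2,x7},{x5,x7},{x1,x5,x7},{x2,x4,x7},{x2,x5,x7}} U245={{x4,x7},{x2,x4,x7}} U246={{x2,x4,x7}} U256={{x1,x7},{x2,x7},{x5,x7},{x1,x5,x7},{x2,x4,x7},{x2,x5,x7}} U345={{x4,x7},{x2,x4,x7}} U346={{x2,x4,x7}} U356={{x1,x5},{x1,x7},{x2,x7},{x5,x7},{x1,x5,x7},{x2,x4,x7},{x2,x5,x7}} U456={{x2,x4,x7}}
  U1235={{x6},{x1,x7},{x1,x5,x7}} U1236={{x1,x7},{x1,x5,x7}} U1256={{x1,x7},{x1,x5,x7}} U1356={{x1,x5},{x1,x7},{x1,x5,x7}} U2345={{x4,x7},{x2,x4,x7}} U2346={{x2,x4,x7}} U2356={{x1,x7},{x2,x7},{x5,x7},{x1,x5,x7},{x2,x4,x7},{x2,x5,x7}} U2456={{x2,x4,x7}} U3456={{x2,x4,x7}}
  U12356={{x1,x7},{x1,x5,x7}} U23456={{x2,x4,x7}}
C dims 6,14,16,9; δ0: rk 5, SNF 1^5; δ1: rk 9, SNF 1^9; δ2: rk 7, SNF 1^7
degree 0: 6−5−0 = 1 → Ȟ^0 ≅ Z
degree 1: 14−9−5 = 0 → Ȟ^1 ≅ 0
degree 2: 16−7−9 = 0 → Ȟ^2 ≅ 0


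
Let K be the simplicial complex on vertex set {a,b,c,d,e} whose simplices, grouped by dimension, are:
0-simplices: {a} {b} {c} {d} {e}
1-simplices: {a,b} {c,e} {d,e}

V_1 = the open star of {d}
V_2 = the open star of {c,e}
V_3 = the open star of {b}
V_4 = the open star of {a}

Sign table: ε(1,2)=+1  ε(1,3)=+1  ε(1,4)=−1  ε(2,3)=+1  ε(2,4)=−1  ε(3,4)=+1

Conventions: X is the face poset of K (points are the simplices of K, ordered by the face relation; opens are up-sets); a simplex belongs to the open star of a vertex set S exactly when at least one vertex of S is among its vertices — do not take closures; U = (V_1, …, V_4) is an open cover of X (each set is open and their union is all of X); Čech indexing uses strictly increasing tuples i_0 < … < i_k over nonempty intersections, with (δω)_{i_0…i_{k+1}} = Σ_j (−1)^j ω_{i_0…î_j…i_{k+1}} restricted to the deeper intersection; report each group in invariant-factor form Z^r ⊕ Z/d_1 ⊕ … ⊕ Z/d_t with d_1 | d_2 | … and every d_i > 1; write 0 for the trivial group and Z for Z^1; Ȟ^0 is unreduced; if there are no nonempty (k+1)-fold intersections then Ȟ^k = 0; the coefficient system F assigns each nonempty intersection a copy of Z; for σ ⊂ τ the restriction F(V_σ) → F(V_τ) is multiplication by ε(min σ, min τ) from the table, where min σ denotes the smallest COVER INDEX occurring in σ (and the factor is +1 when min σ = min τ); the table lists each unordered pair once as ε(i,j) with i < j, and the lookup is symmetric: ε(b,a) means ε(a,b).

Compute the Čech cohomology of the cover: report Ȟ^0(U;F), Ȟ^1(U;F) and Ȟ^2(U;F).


nonempty intersections:
  V1={{d},{d,e}} V2={{c},{e},{c,e},{d,e}} V3={{b},{a,b}} V4={{a},{a,b}}
  V12={{d,e}} V34={{a,b}}
C dims 4,2; δ0: rk 2, SNF 1^2
Ȟ^0: (4−2)−0=2 ⇒ Z^2
Ȟ^1: (2−0)−2=0 ⇒ 0
Ȟ^2: (0−0)−0=0 ⇒ 0

Ȟ^0 = Z^2,  Ȟ^1 = 0,  Ȟ^2 = 0


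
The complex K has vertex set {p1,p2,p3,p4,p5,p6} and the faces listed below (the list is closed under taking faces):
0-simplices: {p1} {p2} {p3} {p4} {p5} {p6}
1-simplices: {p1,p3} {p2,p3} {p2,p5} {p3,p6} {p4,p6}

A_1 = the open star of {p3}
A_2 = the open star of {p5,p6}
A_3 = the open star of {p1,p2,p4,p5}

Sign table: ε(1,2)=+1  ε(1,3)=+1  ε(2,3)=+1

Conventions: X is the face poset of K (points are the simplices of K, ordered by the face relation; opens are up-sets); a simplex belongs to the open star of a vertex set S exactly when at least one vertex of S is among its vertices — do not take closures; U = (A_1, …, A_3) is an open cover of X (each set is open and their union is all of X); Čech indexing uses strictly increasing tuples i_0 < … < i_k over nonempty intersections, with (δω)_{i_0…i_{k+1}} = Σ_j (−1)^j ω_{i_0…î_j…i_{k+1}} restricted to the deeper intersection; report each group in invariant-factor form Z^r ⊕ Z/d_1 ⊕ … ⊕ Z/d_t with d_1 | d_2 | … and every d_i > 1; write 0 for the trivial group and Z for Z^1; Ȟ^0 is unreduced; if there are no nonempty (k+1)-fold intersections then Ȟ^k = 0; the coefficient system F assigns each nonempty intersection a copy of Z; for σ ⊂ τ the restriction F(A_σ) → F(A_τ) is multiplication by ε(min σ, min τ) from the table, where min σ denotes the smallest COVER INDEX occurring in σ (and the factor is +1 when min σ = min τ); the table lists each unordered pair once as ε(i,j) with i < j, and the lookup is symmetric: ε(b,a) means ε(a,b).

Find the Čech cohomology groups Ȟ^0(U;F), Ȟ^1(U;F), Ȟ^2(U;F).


nonempty intersections:
  A1={{p3},{p1,p3},{p2,p3},{p3,p6}} A2={{p5},{p6},{p2,p5},{p3,p6},{p4,p6}} A3={{p1},{p2},{p4},{p5},{p1,p3},{p2,p3},{p2,p5},{p4,p6}}
  A12={{p3,p6}} A13={{p1,p3},{p2,p3}} A23={{p5},{p2,p5},{p4,p6}}
C dims 3,3; δ0: rk 2, SNF 1^2
Ȟ^0: (3−2)−0=1 ⇒ Z
Ȟ^1: (3−0)−2=1 ⇒ Z
Ȟ^2: (0−0)−0=0 ⇒ 0

Ȟ^0 = Z, Ȟ^1 = Z, Ȟ^2 = 0


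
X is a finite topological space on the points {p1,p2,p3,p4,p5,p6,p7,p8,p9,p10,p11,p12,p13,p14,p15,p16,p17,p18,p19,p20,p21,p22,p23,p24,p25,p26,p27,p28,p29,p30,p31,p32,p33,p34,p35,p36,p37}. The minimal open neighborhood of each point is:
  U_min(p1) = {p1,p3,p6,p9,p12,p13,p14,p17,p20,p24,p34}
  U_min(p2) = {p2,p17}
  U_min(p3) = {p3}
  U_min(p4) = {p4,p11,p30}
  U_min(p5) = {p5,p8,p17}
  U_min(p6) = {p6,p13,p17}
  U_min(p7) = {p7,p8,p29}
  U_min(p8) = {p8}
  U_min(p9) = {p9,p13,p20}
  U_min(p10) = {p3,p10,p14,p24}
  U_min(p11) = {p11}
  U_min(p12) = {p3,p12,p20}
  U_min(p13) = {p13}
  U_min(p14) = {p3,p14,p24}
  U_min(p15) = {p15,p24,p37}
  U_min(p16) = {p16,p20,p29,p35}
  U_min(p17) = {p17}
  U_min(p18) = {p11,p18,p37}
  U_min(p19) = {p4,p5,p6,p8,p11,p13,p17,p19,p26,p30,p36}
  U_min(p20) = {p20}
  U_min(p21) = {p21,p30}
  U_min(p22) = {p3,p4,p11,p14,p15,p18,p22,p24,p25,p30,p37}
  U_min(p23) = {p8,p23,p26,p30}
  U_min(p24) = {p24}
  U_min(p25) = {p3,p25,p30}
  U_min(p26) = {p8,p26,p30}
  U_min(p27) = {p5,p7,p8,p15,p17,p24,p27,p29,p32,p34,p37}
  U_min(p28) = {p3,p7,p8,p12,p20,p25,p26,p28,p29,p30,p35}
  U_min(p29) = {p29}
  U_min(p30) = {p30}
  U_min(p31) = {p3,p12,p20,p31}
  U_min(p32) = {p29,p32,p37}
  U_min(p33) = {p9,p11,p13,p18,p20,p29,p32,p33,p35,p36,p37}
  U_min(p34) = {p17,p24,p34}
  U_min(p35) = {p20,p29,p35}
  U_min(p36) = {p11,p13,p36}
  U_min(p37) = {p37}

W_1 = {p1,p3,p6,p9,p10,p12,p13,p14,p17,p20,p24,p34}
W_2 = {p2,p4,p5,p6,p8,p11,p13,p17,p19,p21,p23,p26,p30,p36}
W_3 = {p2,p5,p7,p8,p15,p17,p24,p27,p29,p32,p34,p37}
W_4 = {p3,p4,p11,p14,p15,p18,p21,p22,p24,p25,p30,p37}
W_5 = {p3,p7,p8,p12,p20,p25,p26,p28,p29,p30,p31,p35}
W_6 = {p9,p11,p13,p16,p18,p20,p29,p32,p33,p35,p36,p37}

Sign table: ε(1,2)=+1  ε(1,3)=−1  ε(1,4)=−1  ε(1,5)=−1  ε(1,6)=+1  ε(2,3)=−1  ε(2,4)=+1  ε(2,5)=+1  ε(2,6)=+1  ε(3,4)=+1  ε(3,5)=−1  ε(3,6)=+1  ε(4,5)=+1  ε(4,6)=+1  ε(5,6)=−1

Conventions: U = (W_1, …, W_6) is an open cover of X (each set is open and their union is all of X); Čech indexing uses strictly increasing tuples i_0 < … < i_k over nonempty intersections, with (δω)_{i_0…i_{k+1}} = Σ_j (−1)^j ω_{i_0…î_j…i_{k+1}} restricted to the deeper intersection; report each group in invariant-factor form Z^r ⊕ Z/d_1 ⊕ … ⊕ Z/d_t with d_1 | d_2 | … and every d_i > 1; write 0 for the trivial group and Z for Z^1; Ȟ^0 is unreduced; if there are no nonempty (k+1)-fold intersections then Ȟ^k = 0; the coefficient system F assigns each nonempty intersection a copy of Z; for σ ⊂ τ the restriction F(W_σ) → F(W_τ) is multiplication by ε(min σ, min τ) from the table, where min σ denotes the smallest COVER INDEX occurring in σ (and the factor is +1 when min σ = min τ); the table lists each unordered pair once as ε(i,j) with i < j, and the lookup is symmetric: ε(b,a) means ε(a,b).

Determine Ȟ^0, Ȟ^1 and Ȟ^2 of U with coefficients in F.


Ȟ^0 ≅ 0; Ȟ^1 ≅ Z/2; Ȟ^2 ≅ Z

nonempty overlaps:
  W12={p6,p13,p17} W13={p17,p24,p34} W14={p3,p14,p24} W15={p3,p12,p20} W16={p9,p13,p20} W23={p2,p5,p8,p17} W24={p4,p11,p21,p30} W25={p8,p26,p30} W26={p11,p13,p36} W34={p15,p24,p37} W35={p7,p8,p29} W36={p29,p32,p37} W45={p3,p25,p30} W46={p11,p18,p37} W56={p20,p29,p35}
  W123={p17} W126={p13} W134={p24} W145={p3} W156={p20} W235={p8} W245={p30} W246={p11} W346={p37} W356={p29}
C dims 6,15,10; δ0: rk 6, SNF 1^5·2; δ1: rk 9, SNF 1^9
degree 0: 6−6−0 = 0 → Ȟ^0 ≅ 0
degree 1: 15−9−6 = 0 plus torsion [2] → Ȟ^1 ≅ Z/2
degree 2: 10−0−9 = 1 → Ȟ^2 ≅ Z


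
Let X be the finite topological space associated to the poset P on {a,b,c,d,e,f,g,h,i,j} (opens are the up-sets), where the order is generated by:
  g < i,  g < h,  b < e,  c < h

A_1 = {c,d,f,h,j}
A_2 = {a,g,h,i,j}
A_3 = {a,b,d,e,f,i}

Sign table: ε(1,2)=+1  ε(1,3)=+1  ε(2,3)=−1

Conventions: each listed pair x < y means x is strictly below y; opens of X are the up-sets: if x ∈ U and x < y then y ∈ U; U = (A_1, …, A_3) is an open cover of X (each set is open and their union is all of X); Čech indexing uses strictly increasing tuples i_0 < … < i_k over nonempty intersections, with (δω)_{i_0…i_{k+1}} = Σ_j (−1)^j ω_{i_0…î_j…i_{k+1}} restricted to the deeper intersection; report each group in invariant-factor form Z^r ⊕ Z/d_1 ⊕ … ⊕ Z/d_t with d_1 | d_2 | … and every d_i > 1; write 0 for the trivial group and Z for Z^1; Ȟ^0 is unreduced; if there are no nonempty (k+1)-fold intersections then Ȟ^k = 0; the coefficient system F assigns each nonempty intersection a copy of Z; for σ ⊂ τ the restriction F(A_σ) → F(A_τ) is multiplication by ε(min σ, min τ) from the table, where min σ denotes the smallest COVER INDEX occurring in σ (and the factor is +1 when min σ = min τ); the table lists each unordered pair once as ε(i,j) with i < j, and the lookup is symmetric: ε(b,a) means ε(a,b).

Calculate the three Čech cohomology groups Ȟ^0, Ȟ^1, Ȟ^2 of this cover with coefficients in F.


Ȟ^0 = 0,  Ȟ^1 = Z/2,  Ȟ^2 = 0

nonempty overlaps:
  A12={h,j} A13={d,f} A23={a,i}
C dims 3,3; δ0: rk 3, SNF 1^2·2
degree 0: 3−3−0 = 0 → Ȟ^0 ≅ 0
degree 1: 3−0−3 = 0 plus torsion [2] → Ȟ^1 ≅ Z/2
degree 2: 0−0−0 = 0 → Ȟ^2 ≅ 0
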